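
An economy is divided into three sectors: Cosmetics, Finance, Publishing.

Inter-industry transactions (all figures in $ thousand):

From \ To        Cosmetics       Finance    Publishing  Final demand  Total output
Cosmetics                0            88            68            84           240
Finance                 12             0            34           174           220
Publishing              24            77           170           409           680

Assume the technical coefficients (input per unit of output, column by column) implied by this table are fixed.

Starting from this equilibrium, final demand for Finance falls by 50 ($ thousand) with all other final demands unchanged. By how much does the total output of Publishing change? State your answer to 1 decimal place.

Technical coefficients a_ij = z_ij / X_j:
  a_11 = 0/240 = 0.00, a_21 = 12/240 = 0.05, a_31 = 24/240 = 0.10
  a_12 = 88/220 = 0.40, a_22 = 0/220 = 0.00, a_32 = 77/220 = 0.35
  a_13 = 68/680 = 0.10, a_23 = 34/680 = 0.05, a_33 = 170/680 = 0.25
I − A =
  [   1.00    -0.40    -0.10]
  [  -0.05     1.00    -0.05]
  [  -0.10    -0.35     0.75]
Cofactors of I−A, C_ij = (−1)^(i+j)·(minor ij) (rows/columns in the sector order above):
  C_11 = (1.00)(0.75) − (-0.05)(-0.35) = 0.7325
  C_12 = −[(-0.05)(0.75) − (-0.05)(-0.10)] = 0.0425
  C_13 = (-0.05)(-0.35) − (1.00)(-0.10) = 0.1175
  C_21 = −[(-0.40)(0.75) − (-0.10)(-0.35)] = 0.3350
  C_22 = (1.00)(0.75) − (-0.10)(-0.10) = 0.7400
  C_23 = −[(1.00)(-0.35) − (-0.40)(-0.10)] = 0.3900
  C_31 = (-0.40)(-0.05) − (-0.10)(1.00) = 0.1200
  C_32 = −[(1.00)(-0.05) − (-0.10)(-0.05)] = 0.0550
  C_33 = (1.00)(1.00) − (-0.40)(-0.05) = 0.9800
det(I−A) = Σ_j (I−A)_1j·C_1j = (1.00)(0.7325) + (-0.40)(0.0425) + (-0.10)(0.1175) = 0.70375
adj(I−A) = Cᵀ =
  [ 0.7325   0.3350   0.1200]
  [ 0.0425   0.7400   0.0550]
  [ 0.1175   0.3900   0.9800]
(I − A)⁻¹ = adj(I−A) / det(I−A) ≈
  [   1.0409     0.4760     0.1705]
  [   0.0604     1.0515     0.0782]
  [   0.1670     0.5542     1.3925]
Δx = (I − A)⁻¹ Δd with Δd having -50 in the Finance component and 0 elsewhere.
So Δx_3 = L_32 · (-50), where L_32 = adj(I−A)_32 / det(I−A) = 0.3900 / 0.70375.
Δx_3 = 0.3900 × (-50) / 0.70375 = -19.50 / 0.70375 ≈ -27.7.

Δx_3 = -27.7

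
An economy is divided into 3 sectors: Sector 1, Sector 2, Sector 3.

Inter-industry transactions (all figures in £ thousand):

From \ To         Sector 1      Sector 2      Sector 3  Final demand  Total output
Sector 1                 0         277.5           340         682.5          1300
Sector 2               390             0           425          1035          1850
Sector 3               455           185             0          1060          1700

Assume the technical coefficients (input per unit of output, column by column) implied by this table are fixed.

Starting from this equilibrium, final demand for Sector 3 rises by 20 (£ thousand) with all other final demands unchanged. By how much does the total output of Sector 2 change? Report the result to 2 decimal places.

Technical coefficients a_ij = z_ij / X_j:
  a_11 = 0/1300 = 0.00, a_21 = 390/1300 = 0.30, a_31 = 455/1300 = 0.35
  a_12 = 277.5/1850 = 0.15, a_22 = 0/1850 = 0.00, a_32 = 185/1850 = 0.10
  a_13 = 340/1700 = 0.20, a_23 = 425/1700 = 0.25, a_33 = 0/1700 = 0.00
I − A =
  [   1.00    -0.15    -0.20]
  [  -0.30     1.00    -0.25]
  [  -0.35    -0.10     1.00]
Cofactors of I−A, C_ij = (−1)^(i+j)·(minor ij) (rows/columns in the sector order above):
  C_11 = (1.00)(1.00) − (-0.25)(-0.10) = 0.9750
  C_12 = −[(-0.30)(1.00) − (-0.25)(-0.35)] = 0.3875
  C_13 = (-0.30)(-0.10) − (1.00)(-0.35) = 0.3800
  C_21 = −[(-0.15)(1.00) − (-0.20)(-0.10)] = 0.1700
  C_22 = (1.00)(1.00) − (-0.20)(-0.35) = 0.9300
  C_23 = −[(1.00)(-0.10) − (-0.15)(-0.35)] = 0.1525
  C_31 = (-0.15)(-0.25) − (-0.20)(1.00) = 0.2375
  C_32 = −[(1.00)(-0.25) − (-0.20)(-0.30)] = 0.3100
  C_33 = (1.00)(1.00) − (-0.15)(-0.30) = 0.9550
det(I−A) = Σ_j (I−A)_1j·C_1j = (1.00)(0.9750) + (-0.15)(0.3875) + (-0.20)(0.3800) = 0.840875
adj(I−A) = Cᵀ =
  [ 0.9750   0.1700   0.2375]
  [ 0.3875   0.9300   0.3100]
  [ 0.3800   0.1525   0.9550]
(I − A)⁻¹ = adj(I−A) / det(I−A) ≈
  [   1.1595     0.2022     0.2824]
  [   0.4608     1.1060     0.3687]
  [   0.4519     0.1814     1.1357]
Δx = (I − A)⁻¹ Δd with Δd having +20 in the Sector 3 component and 0 elsewhere.
So Δx_2 = L_23 · (+20), where L_23 = adj(I−A)_23 / det(I−A) = 0.3100 / 0.840875.
Δx_2 = 0.3100 × (+20) / 0.840875 = 6.20 / 0.840875 ≈ 7.37.

Δx_2 = 7.37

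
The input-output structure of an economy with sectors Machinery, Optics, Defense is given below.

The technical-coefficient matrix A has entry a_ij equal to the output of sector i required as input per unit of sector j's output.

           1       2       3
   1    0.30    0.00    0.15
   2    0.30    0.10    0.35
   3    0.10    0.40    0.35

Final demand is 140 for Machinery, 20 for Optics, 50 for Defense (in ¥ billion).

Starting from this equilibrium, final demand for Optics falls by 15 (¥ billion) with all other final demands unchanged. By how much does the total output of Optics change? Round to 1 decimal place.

I − A =
  [   0.70     0.00    -0.15]
  [  -0.30     0.90    -0.35]
  [  -0.10    -0.40     0.65]
Cofactors of I−A, C_ij = (−1)^(i+j)·(minor ij) (rows/columns in the sector order above):
  C_11 = (0.90)(0.65) − (-0.35)(-0.40) = 0.4450
  C_12 = −[(-0.30)(0.65) − (-0.35)(-0.10)] = 0.2300
  C_13 = (-0.30)(-0.40) − (0.90)(-0.10) = 0.2100
  C_21 = −[(0.00)(0.65) − (-0.15)(-0.40)] = 0.0600
  C_22 = (0.70)(0.65) − (-0.15)(-0.10) = 0.4400
  C_23 = −[(0.70)(-0.40) − (0.00)(-0.10)] = 0.2800
  C_31 = (0.00)(-0.35) − (-0.15)(0.90) = 0.1350
  C_32 = −[(0.70)(-0.35) − (-0.15)(-0.30)] = 0.2900
  C_33 = (0.70)(0.90) − (0.00)(-0.30) = 0.6300
det(I−A) = Σ_j (I−A)_1j·C_1j = (0.70)(0.4450) + (0.00)(0.2300) + (-0.15)(0.2100) = 0.2800
adj(I−A) = Cᵀ =
  [ 0.4450   0.0600   0.1350]
  [ 0.2300   0.4400   0.2900]
  [ 0.2100   0.2800   0.6300]
(I − A)⁻¹ = adj(I−A) / det(I−A) ≈
  [   1.5893     0.2143     0.4821]
  [   0.8214     1.5714     1.0357]
  [   0.7500     1.0000     2.2500]
Δx = (I − A)⁻¹ Δd with Δd having -15 in the Optics component and 0 elsewhere.
So Δx_2 = L_22 · (-15), where L_22 = adj(I−A)_22 / det(I−A) = 0.4400 / 0.2800.
Δx_2 = 0.4400 × (-15) / 0.2800 = -6.60 / 0.2800 ≈ -23.6.

Δx_2 = -23.6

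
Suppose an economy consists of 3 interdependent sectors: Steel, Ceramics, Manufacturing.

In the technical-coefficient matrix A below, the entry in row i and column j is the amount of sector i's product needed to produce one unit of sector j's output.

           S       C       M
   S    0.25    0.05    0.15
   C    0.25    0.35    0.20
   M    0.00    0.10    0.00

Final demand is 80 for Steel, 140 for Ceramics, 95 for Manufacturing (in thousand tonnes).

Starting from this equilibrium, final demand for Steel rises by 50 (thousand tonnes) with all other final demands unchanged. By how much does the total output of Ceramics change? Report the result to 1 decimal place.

I − A =
  [   0.75    -0.05    -0.15]
  [  -0.25     0.65    -0.20]
  [   0.00    -0.10     1.00]
Cofactors of I−A, C_ij = (−1)^(i+j)·(minor ij) (rows/columns in the sector order above):
  C_11 = (0.65)(1.00) − (-0.20)(-0.10) = 0.6300
  C_12 = −[(-0.25)(1.00) − (-0.20)(0.00)] = 0.2500
  C_13 = (-0.25)(-0.10) − (0.65)(0.00) = 0.0250
  C_21 = −[(-0.05)(1.00) − (-0.15)(-0.10)] = 0.0650
  C_22 = (0.75)(1.00) − (-0.15)(0.00) = 0.7500
  C_23 = −[(0.75)(-0.10) − (-0.05)(0.00)] = 0.0750
  C_31 = (-0.05)(-0.20) − (-0.15)(0.65) = 0.1075
  C_32 = −[(0.75)(-0.20) − (-0.15)(-0.25)] = 0.1875
  C_33 = (0.75)(0.65) − (-0.05)(-0.25) = 0.4750
det(I−A) = Σ_j (I−A)_1j·C_1j = (0.75)(0.6300) + (-0.05)(0.2500) + (-0.15)(0.0250) = 0.45625
adj(I−A) = Cᵀ =
  [ 0.6300   0.0650   0.1075]
  [ 0.2500   0.7500   0.1875]
  [ 0.0250   0.0750   0.4750]
(I − A)⁻¹ = adj(I−A) / det(I−A) ≈
  [   1.3808     0.1425     0.2356]
  [   0.5479     1.6438     0.4110]
  [   0.0548     0.1644     1.0411]
Δx = (I − A)⁻¹ Δd with Δd having +50 in the Steel component and 0 elsewhere.
So Δx_C = L_CS · (+50), where L_CS = adj(I−A)_CS / det(I−A) = 0.2500 / 0.45625.
Δx_C = 0.2500 × (+50) / 0.45625 = 12.50 / 0.45625 ≈ 27.4.

Δx_C = 27.4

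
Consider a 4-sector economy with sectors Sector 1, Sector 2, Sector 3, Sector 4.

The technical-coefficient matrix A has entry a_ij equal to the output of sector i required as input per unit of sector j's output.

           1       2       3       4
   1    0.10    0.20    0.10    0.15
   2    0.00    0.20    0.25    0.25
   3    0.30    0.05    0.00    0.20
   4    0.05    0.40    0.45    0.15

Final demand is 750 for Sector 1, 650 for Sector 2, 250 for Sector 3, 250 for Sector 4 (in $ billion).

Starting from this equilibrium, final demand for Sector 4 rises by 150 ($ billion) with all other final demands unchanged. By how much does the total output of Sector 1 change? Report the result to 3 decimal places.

I − A =
  [   0.90    -0.20    -0.10    -0.15]
  [   0.00     0.80    -0.25    -0.25]
  [  -0.30    -0.05     1.00    -0.20]
  [  -0.05    -0.40    -0.45     0.85]
Compute the cofactors C_ij = (−1)^(i+j)·(3×3 minor ij) of I−A; the adjugate is their transpose:
adj(I−A) = Cᵀ =
  [ 0.471750   0.227625   0.192000   0.195375]
  [ 0.112500   0.629750   0.291875   0.273750]
  [ 0.182625   0.180875   0.513500   0.206250]
  [ 0.177375   0.405500   0.420500   0.669750]
det(I−A) = Σ_j (I−A)_1j·C_1j = (0.90)(0.471750) + (-0.20)(0.112500) + (-0.10)(0.182625) + (-0.15)(0.177375) = 0.35720625
(I − A)⁻¹ = adj(I−A) / det(I−A) ≈
  [   1.3207     0.6372     0.5375     0.5470]
  [   0.3149     1.7630     0.8171     0.7664]
  [   0.5113     0.5064     1.4375     0.5774]
  [   0.4966     1.1352     1.1772     1.8750]
Δx = (I − A)⁻¹ Δd with Δd having +150 in the Sector 4 component and 0 elsewhere.
So Δx_1 = L_14 · (+150), where L_14 = adj(I−A)_14 / det(I−A) = 0.195375 / 0.35720625.
Δx_1 = 0.195375 × (+150) / 0.35720625 = 29.30625 / 0.35720625 ≈ 82.043.

Δx_1 = 82.043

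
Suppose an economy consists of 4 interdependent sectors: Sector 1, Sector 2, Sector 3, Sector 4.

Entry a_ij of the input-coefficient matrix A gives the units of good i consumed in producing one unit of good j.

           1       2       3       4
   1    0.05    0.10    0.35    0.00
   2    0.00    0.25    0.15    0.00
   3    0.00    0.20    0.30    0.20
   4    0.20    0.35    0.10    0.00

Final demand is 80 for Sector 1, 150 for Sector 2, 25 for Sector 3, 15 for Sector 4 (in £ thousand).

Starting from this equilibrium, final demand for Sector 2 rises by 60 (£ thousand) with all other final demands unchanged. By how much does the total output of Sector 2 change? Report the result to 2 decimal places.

I − A =
  [   0.95    -0.10    -0.35     0.00]
  [   0.00     0.75    -0.15     0.00]
  [   0.00    -0.20     0.70    -0.20]
  [  -0.20    -0.35    -0.10     1.00]
Compute the cofactors C_ij = (−1)^(i+j)·(3×3 minor ij) of I−A; the adjugate is their transpose:
adj(I−A) = Cᵀ =
  [ 0.469500   0.162500   0.277500   0.055500]
  [ 0.006000   0.632000   0.142500   0.028500]
  [ 0.030000   0.260500   0.712500   0.142500]
  [ 0.099000   0.279750   0.176625   0.470250]
det(I−A) = Σ_j (I−A)_1j·C_1j = (0.95)(0.469500) + (-0.10)(0.006000) + (-0.35)(0.030000) + (0.00)(0.099000) = 0.434925
(I − A)⁻¹ = adj(I−A) / det(I−A) ≈
  [   1.0795     0.3736     0.6380     0.1276]
  [   0.0138     1.4531     0.3276     0.0655]
  [   0.0690     0.5990     1.6382     0.3276]
  [   0.2276     0.6432     0.4061     1.0812]
Δx = (I − A)⁻¹ Δd with Δd having +60 in the Sector 2 component and 0 elsewhere.
So Δx_2 = L_22 · (+60), where L_22 = adj(I−A)_22 / det(I−A) = 0.632000 / 0.434925.
Δx_2 = 0.632000 × (+60) / 0.434925 = 37.92 / 0.434925 ≈ 87.19.

Δx_2 = 87.19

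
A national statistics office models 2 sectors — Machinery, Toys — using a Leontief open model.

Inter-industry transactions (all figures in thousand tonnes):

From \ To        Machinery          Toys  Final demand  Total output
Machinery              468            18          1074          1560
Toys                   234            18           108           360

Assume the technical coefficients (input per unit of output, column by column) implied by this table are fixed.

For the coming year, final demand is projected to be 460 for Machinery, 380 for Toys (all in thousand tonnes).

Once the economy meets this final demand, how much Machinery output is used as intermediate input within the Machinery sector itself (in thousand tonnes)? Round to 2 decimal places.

Technical coefficients a_ij = z_ij / X_j:
  a_MM = 468/1560 = 0.30, a_TM = 234/1560 = 0.15
  a_MT = 18/360 = 0.05, a_TT = 18/360 = 0.05
I − A =
  [   0.70    -0.05]
  [  -0.15     0.95]
det(I−A) = (0.70)(0.95) − (-0.05)(-0.15) = 0.6575
adj(I−A) = [[0.95, 0.05], [0.15, 0.70]]
(I − A)⁻¹ = adj(I−A) / det(I−A) ≈
  [   1.4449     0.0760]
  [   0.2281     1.0646]
First solve x = (I − A)⁻¹ d = adj(I−A)·d / det(I−A); in particular x_M = (0.95·460 + 0.05·380) / 0.6575 = 456.00 / 0.6575 ≈ 693.5361.
Intermediate flow from M to M: z_MM = a_MM · x_M = 0.30 × 456.00 / 0.6575 = 136.80 / 0.6575 ≈ 208.06.

z_MM = 208.06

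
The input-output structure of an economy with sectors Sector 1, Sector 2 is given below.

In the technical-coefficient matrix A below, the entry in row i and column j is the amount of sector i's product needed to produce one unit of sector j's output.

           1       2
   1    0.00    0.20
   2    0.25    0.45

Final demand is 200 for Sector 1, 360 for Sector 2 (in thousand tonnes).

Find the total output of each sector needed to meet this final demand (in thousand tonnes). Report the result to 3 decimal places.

I − A =
  [   1.00    -0.20]
  [  -0.25     0.55]
det(I−A) = (1.00)(0.55) − (-0.20)(-0.25) = 0.5000
adj(I−A) = [[0.55, 0.20], [0.25, 1.00]]
(I − A)⁻¹ = adj(I−A) / det(I−A) ≈
  [   1.1000     0.4000]
  [   0.5000     2.0000]
x = (I − A)⁻¹ d = adj(I−A)·d / det(I−A), with det(I−A) = 0.5000:
  x_1 = (0.55·200 + 0.20·360) / 0.5000 = 182.00 / 0.5000 = 364.000
  x_2 = (0.25·200 + 1.00·360) / 0.5000 = 410.00 / 0.5000 = 820.000

x_1 = 364.000, x_2 = 820.000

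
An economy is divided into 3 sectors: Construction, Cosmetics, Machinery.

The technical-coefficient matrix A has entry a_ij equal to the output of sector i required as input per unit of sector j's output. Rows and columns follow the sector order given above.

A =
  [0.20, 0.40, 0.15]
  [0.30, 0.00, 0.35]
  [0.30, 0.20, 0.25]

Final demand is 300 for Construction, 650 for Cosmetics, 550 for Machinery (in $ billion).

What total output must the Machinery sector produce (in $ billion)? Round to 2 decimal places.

I − A =
  [   0.80    -0.40    -0.15]
  [  -0.30     1.00    -0.35]
  [  -0.30    -0.20     0.75]
Cofactors of I−A, C_ij = (−1)^(i+j)·(minor ij) (rows/columns in the sector order above):
  C_11 = (1.00)(0.75) − (-0.35)(-0.20) = 0.6800
  C_12 = −[(-0.30)(0.75) − (-0.35)(-0.30)] = 0.3300
  C_13 = (-0.30)(-0.20) − (1.00)(-0.30) = 0.3600
  C_21 = −[(-0.40)(0.75) − (-0.15)(-0.20)] = 0.3300
  C_22 = (0.80)(0.75) − (-0.15)(-0.30) = 0.5550
  C_23 = −[(0.80)(-0.20) − (-0.40)(-0.30)] = 0.2800
  C_31 = (-0.40)(-0.35) − (-0.15)(1.00) = 0.2900
  C_32 = −[(0.80)(-0.35) − (-0.15)(-0.30)] = 0.3250
  C_33 = (0.80)(1.00) − (-0.40)(-0.30) = 0.6800
det(I−A) = Σ_j (I−A)_1j·C_1j = (0.80)(0.6800) + (-0.40)(0.3300) + (-0.15)(0.3600) = 0.3580
adj(I−A) = Cᵀ =
  [ 0.6800   0.3300   0.2900]
  [ 0.3300   0.5550   0.3250]
  [ 0.3600   0.2800   0.6800]
(I − A)⁻¹ = adj(I−A) / det(I−A) ≈
  [   1.8994     0.9218     0.8101]
  [   0.9218     1.5503     0.9078]
  [   1.0056     0.7821     1.8994]
x = (I − A)⁻¹ d = adj(I−A)·d / det(I−A), with det(I−A) = 0.3580:
  x_1 = (0.6800·300 + 0.3300·650 + 0.2900·550) / 0.3580 = 578.00 / 0.3580 ≈ 1614.53
  x_2 = (0.3300·300 + 0.5550·650 + 0.3250·550) / 0.3580 = 638.50 / 0.3580 ≈ 1783.52
  x_3 = (0.3600·300 + 0.2800·650 + 0.6800·550) / 0.3580 = 664.00 / 0.3580 ≈ 1854.75

x_3 = 1854.75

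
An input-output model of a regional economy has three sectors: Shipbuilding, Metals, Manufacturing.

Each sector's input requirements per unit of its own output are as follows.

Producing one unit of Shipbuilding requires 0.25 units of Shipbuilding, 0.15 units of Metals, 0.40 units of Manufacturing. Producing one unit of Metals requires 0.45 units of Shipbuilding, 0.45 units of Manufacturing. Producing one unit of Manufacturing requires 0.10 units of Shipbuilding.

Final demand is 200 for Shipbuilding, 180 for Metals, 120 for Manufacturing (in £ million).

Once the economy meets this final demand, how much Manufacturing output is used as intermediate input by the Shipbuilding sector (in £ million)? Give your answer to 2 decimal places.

I − A =
  [   0.75    -0.45    -0.10]
  [  -0.15     1.00     0.00]
  [  -0.40    -0.45     1.00]
Cofactors of I−A, C_ij = (−1)^(i+j)·(minor ij) (rows/columns in the sector order above):
  C_11 = (1.00)(1.00) − (0.00)(-0.45) = 1.0000
  C_12 = −[(-0.15)(1.00) − (0.00)(-0.40)] = 0.1500
  C_13 = (-0.15)(-0.45) − (1.00)(-0.40) = 0.4675
  C_21 = −[(-0.45)(1.00) − (-0.10)(-0.45)] = 0.4950
  C_22 = (0.75)(1.00) − (-0.10)(-0.40) = 0.7100
  C_23 = −[(0.75)(-0.45) − (-0.45)(-0.40)] = 0.5175
  C_31 = (-0.45)(0.00) − (-0.10)(1.00) = 0.1000
  C_32 = −[(0.75)(0.00) − (-0.10)(-0.15)] = 0.0150
  C_33 = (0.75)(1.00) − (-0.45)(-0.15) = 0.6825
det(I−A) = Σ_j (I−A)_1j·C_1j = (0.75)(1.0000) + (-0.45)(0.1500) + (-0.10)(0.4675) = 0.63575
adj(I−A) = Cᵀ =
  [ 1.0000   0.4950   0.1000]
  [ 0.1500   0.7100   0.0150]
  [ 0.4675   0.5175   0.6825]
(I − A)⁻¹ = adj(I−A) / det(I−A) ≈
  [   1.5729     0.7786     0.1573]
  [   0.2359     1.1168     0.0236]
  [   0.7354     0.8140     1.0735]
First solve x = (I − A)⁻¹ d = adj(I−A)·d / det(I−A); in particular x_1 = (1.0000·200 + 0.4950·180 + 0.1000·120) / 0.63575 = 301.10 / 0.63575 ≈ 473.6138.
Intermediate flow from 3 to 1: z_31 = a_31 · x_1 = 0.40 × 301.10 / 0.63575 = 120.44 / 0.63575 ≈ 189.45.

z_31 = 189.45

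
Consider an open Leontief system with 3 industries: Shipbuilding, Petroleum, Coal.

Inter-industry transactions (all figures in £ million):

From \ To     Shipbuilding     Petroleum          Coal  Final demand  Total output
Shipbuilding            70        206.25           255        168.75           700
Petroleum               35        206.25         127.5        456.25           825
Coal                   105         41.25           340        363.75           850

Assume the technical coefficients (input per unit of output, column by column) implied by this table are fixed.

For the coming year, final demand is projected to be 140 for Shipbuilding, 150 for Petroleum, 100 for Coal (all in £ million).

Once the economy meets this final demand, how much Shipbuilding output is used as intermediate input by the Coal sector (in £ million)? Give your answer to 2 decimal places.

z_13 = 81.05

Technical coefficients a_ij = z_ij / X_j:
  a_11 = 70/700 = 0.10, a_21 = 35/700 = 0.05, a_31 = 105/700 = 0.15
  a_12 = 206.25/825 = 0.25, a_22 = 206.25/825 = 0.25, a_32 = 41.25/825 = 0.05
  a_13 = 255/850 = 0.30, a_23 = 127.5/850 = 0.15, a_33 = 340/850 = 0.40
I − A =
  [   0.90    -0.25    -0.30]
  [  -0.05     0.75    -0.15]
  [  -0.15    -0.05     0.60]
Cofactors of I−A, C_ij = (−1)^(i+j)·(minor ij) (rows/columns in the sector order above):
  C_11 = (0.75)(0.60) − (-0.15)(-0.05) = 0.4425
  C_12 = −[(-0.05)(0.60) − (-0.15)(-0.15)] = 0.0525
  C_13 = (-0.05)(-0.05) − (0.75)(-0.15) = 0.1150
  C_21 = −[(-0.25)(0.60) − (-0.30)(-0.05)] = 0.1650
  C_22 = (0.90)(0.60) − (-0.30)(-0.15) = 0.4950
  C_23 = −[(0.90)(-0.05) − (-0.25)(-0.15)] = 0.0825
  C_31 = (-0.25)(-0.15) − (-0.30)(0.75) = 0.2625
  C_32 = −[(0.90)(-0.15) − (-0.30)(-0.05)] = 0.1500
  C_33 = (0.90)(0.75) − (-0.25)(-0.05) = 0.6625
det(I−A) = Σ_j (I−A)_1j·C_1j = (0.90)(0.4425) + (-0.25)(0.0525) + (-0.30)(0.1150) = 0.350625
adj(I−A) = Cᵀ =
  [ 0.4425   0.1650   0.2625]
  [ 0.0525   0.4950   0.1500]
  [ 0.1150   0.0825   0.6625]
(I − A)⁻¹ = adj(I−A) / det(I−A) ≈
  [   1.2620     0.4706     0.7487]
  [   0.1497     1.4118     0.4278]
  [   0.3280     0.2353     1.8895]
First solve x = (I − A)⁻¹ d = adj(I−A)·d / det(I−A); in particular x_3 = (0.1150·140 + 0.0825·150 + 0.6625·100) / 0.350625 = 94.725 / 0.350625 ≈ 270.1604.
Intermediate flow from 1 to 3: z_13 = a_13 · x_3 = 0.30 × 94.725 / 0.350625 = 28.4175 / 0.350625 ≈ 81.05.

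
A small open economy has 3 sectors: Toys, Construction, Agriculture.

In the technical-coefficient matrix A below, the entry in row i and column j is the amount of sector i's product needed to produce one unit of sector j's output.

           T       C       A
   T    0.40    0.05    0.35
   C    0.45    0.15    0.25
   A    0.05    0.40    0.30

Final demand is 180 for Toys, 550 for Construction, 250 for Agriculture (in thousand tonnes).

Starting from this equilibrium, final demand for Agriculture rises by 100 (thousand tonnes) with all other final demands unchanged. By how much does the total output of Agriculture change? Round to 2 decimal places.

I − A =
  [   0.60    -0.05    -0.35]
  [  -0.45     0.85    -0.25]
  [  -0.05    -0.40     0.70]
Cofactors of I−A, C_ij = (−1)^(i+j)·(minor ij) (rows/columns in the sector order above):
  C_11 = (0.85)(0.70) − (-0.25)(-0.40) = 0.4950
  C_12 = −[(-0.45)(0.70) − (-0.25)(-0.05)] = 0.3275
  C_13 = (-0.45)(-0.40) − (0.85)(-0.05) = 0.2225
  C_21 = −[(-0.05)(0.70) − (-0.35)(-0.40)] = 0.1750
  C_22 = (0.60)(0.70) − (-0.35)(-0.05) = 0.4025
  C_23 = −[(0.60)(-0.40) − (-0.05)(-0.05)] = 0.2425
  C_31 = (-0.05)(-0.25) − (-0.35)(0.85) = 0.3100
  C_32 = −[(0.60)(-0.25) − (-0.35)(-0.45)] = 0.3075
  C_33 = (0.60)(0.85) − (-0.05)(-0.45) = 0.4875
det(I−A) = Σ_j (I−A)_1j·C_1j = (0.60)(0.4950) + (-0.05)(0.3275) + (-0.35)(0.2225) = 0.20275
adj(I−A) = Cᵀ =
  [ 0.4950   0.1750   0.3100]
  [ 0.3275   0.4025   0.3075]
  [ 0.2225   0.2425   0.4875]
(I − A)⁻¹ = adj(I−A) / det(I−A) ≈
  [   2.4414     0.8631     1.5290]
  [   1.6153     1.9852     1.5166]
  [   1.0974     1.1961     2.4044]
Δx = (I − A)⁻¹ Δd with Δd having +100 in the Agriculture component and 0 elsewhere.
So Δx_A = L_AA · (+100), where L_AA = adj(I−A)_AA / det(I−A) = 0.4875 / 0.20275.
Δx_A = 0.4875 × (+100) / 0.20275 = 48.75 / 0.20275 ≈ 240.44.

Δx_A = 240.44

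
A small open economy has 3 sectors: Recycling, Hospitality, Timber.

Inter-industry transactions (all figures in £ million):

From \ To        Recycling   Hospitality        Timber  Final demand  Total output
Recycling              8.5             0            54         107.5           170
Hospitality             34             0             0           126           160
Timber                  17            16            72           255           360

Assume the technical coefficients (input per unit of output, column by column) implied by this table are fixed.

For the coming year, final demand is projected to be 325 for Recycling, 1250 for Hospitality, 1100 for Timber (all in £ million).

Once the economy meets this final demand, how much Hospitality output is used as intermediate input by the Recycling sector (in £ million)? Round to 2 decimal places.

Technical coefficients a_ij = z_ij / X_j:
  a_11 = 8.5/170 = 0.05, a_21 = 34/170 = 0.20, a_31 = 17/170 = 0.10
  a_12 = 0/160 = 0.00, a_22 = 0/160 = 0.00, a_32 = 16/160 = 0.10
  a_13 = 54/360 = 0.15, a_23 = 0/360 = 0.00, a_33 = 72/360 = 0.20
I − A =
  [   0.95     0.00    -0.15]
  [  -0.20     1.00     0.00]
  [  -0.10    -0.10     0.80]
Cofactors of I−A, C_ij = (−1)^(i+j)·(minor ij) (rows/columns in the sector order above):
  C_11 = (1.00)(0.80) − (0.00)(-0.10) = 0.8000
  C_12 = −[(-0.20)(0.80) − (0.00)(-0.10)] = 0.1600
  C_13 = (-0.20)(-0.10) − (1.00)(-0.10) = 0.1200
  C_21 = −[(0.00)(0.80) − (-0.15)(-0.10)] = 0.0150
  C_22 = (0.95)(0.80) − (-0.15)(-0.10) = 0.7450
  C_23 = −[(0.95)(-0.10) − (0.00)(-0.10)] = 0.0950
  C_31 = (0.00)(0.00) − (-0.15)(1.00) = 0.1500
  C_32 = −[(0.95)(0.00) − (-0.15)(-0.20)] = 0.0300
  C_33 = (0.95)(1.00) − (0.00)(-0.20) = 0.9500
det(I−A) = Σ_j (I−A)_1j·C_1j = (0.95)(0.8000) + (0.00)(0.1600) + (-0.15)(0.1200) = 0.7420
adj(I−A) = Cᵀ =
  [ 0.8000   0.0150   0.1500]
  [ 0.1600   0.7450   0.0300]
  [ 0.1200   0.0950   0.9500]
(I − A)⁻¹ = adj(I−A) / det(I−A) ≈
  [   1.0782     0.0202     0.2022]
  [   0.2156     1.0040     0.0404]
  [   0.1617     0.1280     1.2803]
First solve x = (I − A)⁻¹ d = adj(I−A)·d / det(I−A); in particular x_1 = (0.8000·325 + 0.0150·1250 + 0.1500·1100) / 0.7420 = 443.75 / 0.7420 ≈ 598.0458.
Intermediate flow from 2 to 1: z_21 = a_21 · x_1 = 0.20 × 443.75 / 0.7420 = 88.75 / 0.7420 ≈ 119.61.

z_21 = 119.61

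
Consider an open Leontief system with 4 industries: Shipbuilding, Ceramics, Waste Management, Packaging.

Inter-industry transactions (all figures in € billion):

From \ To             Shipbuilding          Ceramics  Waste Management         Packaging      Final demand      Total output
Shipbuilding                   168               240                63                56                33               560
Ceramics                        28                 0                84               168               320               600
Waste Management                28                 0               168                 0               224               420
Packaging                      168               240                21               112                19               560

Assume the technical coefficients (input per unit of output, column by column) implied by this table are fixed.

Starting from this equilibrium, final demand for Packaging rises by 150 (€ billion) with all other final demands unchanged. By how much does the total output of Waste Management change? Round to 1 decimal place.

Δx_3 = 7.3

Technical coefficients a_ij = z_ij / X_j:
  a_11 = 168/560 = 0.30, a_21 = 28/560 = 0.05, a_31 = 28/560 = 0.05, a_41 = 168/560 = 0.30
  a_12 = 240/600 = 0.40, a_22 = 0/600 = 0.00, a_32 = 0/600 = 0.00, a_42 = 240/600 = 0.40
  a_13 = 63/420 = 0.15, a_23 = 84/420 = 0.20, a_33 = 168/420 = 0.40, a_43 = 21/420 = 0.05
  a_14 = 56/560 = 0.10, a_24 = 168/560 = 0.30, a_34 = 0/560 = 0.00, a_44 = 112/560 = 0.20
I − A =
  [   0.70    -0.40    -0.15    -0.10]
  [  -0.05     1.00    -0.20    -0.30]
  [  -0.05     0.00     0.60     0.00]
  [  -0.30    -0.40    -0.05     0.80]
Compute the cofactors C_ij = (−1)^(i+j)·(3×3 minor ij) of I−A; the adjugate is their transpose:
adj(I−A) = Cᵀ =
  [ 0.40800   0.21600   0.18500   0.13200]
  [ 0.08675   0.31175   0.13625   0.12775]
  [ 0.03400   0.01800   0.39200   0.01100]
  [ 0.19850   0.23800   0.16200   0.39650]
det(I−A) = Σ_j (I−A)_1j·C_1j = (0.70)(0.40800) + (-0.40)(0.08675) + (-0.15)(0.03400) + (-0.10)(0.19850) = 0.22595
(I − A)⁻¹ = adj(I−A) / det(I−A) ≈
  [   1.8057     0.9560     0.8188     0.5842]
  [   0.3839     1.3797     0.6030     0.5654]
  [   0.1505     0.0797     1.7349     0.0487]
  [   0.8785     1.0533     0.7170     1.7548]
Δx = (I − A)⁻¹ Δd with Δd having +150 in the Packaging component and 0 elsewhere.
So Δx_3 = L_34 · (+150), where L_34 = adj(I−A)_34 / det(I−A) = 0.01100 / 0.22595.
Δx_3 = 0.01100 × (+150) / 0.22595 = 1.65 / 0.22595 ≈ 7.3.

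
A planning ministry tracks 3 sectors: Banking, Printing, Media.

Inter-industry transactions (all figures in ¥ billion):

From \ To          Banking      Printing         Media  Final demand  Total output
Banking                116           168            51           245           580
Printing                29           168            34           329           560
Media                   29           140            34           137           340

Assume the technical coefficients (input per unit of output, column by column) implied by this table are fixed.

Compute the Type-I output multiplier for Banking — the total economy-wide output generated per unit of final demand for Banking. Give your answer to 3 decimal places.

m_B = 1.521

Technical coefficients a_ij = z_ij / X_j:
  a_BB = 116/580 = 0.20, a_PB = 29/580 = 0.05, a_MB = 29/580 = 0.05
  a_BP = 168/560 = 0.30, a_PP = 168/560 = 0.30, a_MP = 140/560 = 0.25
  a_BM = 51/340 = 0.15, a_PM = 34/340 = 0.10, a_MM = 34/340 = 0.10
I − A =
  [   0.80    -0.30    -0.15]
  [  -0.05     0.70    -0.10]
  [  -0.05    -0.25     0.90]
Cofactors of I−A, C_ij = (−1)^(i+j)·(minor ij) (rows/columns in the sector order above):
  C_11 = (0.70)(0.90) − (-0.10)(-0.25) = 0.6050
  C_12 = −[(-0.05)(0.90) − (-0.10)(-0.05)] = 0.0500
  C_13 = (-0.05)(-0.25) − (0.70)(-0.05) = 0.0475
  C_21 = −[(-0.30)(0.90) − (-0.15)(-0.25)] = 0.3075
  C_22 = (0.80)(0.90) − (-0.15)(-0.05) = 0.7125
  C_23 = −[(0.80)(-0.25) − (-0.30)(-0.05)] = 0.2150
  C_31 = (-0.30)(-0.10) − (-0.15)(0.70) = 0.1350
  C_32 = −[(0.80)(-0.10) − (-0.15)(-0.05)] = 0.0875
  C_33 = (0.80)(0.70) − (-0.30)(-0.05) = 0.5450
det(I−A) = Σ_j (I−A)_1j·C_1j = (0.80)(0.6050) + (-0.30)(0.0500) + (-0.15)(0.0475) = 0.461875
adj(I−A) = Cᵀ =
  [ 0.6050   0.3075   0.1350]
  [ 0.0500   0.7125   0.0875]
  [ 0.0475   0.2150   0.5450]
(I − A)⁻¹ = adj(I−A) / det(I−A) ≈
  [   1.3099     0.6658     0.2923]
  [   0.1083     1.5426     0.1894]
  [   0.1028     0.4655     1.1800]
The output multiplier for sector j is the column-j sum of the Leontief inverse (I − A)⁻¹ = adj(I−A) / det(I−A).
Column B of adj(I−A): (0.6050, 0.0500, 0.0475); det(I−A) = 0.461875.
m_B = (0.6050 + 0.0500 + 0.0475) / 0.461875 = 0.7025 / 0.461875 ≈ 1.521.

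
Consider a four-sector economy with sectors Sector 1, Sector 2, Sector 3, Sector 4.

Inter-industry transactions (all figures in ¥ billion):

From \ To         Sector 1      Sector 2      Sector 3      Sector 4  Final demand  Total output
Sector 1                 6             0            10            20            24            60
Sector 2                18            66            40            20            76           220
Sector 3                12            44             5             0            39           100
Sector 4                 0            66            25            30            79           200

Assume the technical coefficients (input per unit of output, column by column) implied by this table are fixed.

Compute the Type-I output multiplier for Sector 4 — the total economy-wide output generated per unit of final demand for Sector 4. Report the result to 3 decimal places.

m_4 = 1.883

Technical coefficients a_ij = z_ij / X_j:
  a_11 = 6/60 = 0.10, a_21 = 18/60 = 0.30, a_31 = 12/60 = 0.20, a_41 = 0/60 = 0.00
  a_12 = 0/220 = 0.00, a_22 = 66/220 = 0.30, a_32 = 44/220 = 0.20, a_42 = 66/220 = 0.30
  a_13 = 10/100 = 0.10, a_23 = 40/100 = 0.40, a_33 = 5/100 = 0.05, a_43 = 25/100 = 0.25
  a_14 = 20/200 = 0.10, a_24 = 20/200 = 0.10, a_34 = 0/200 = 0.00, a_44 = 30/200 = 0.15
I − A =
  [   0.90     0.00    -0.10    -0.10]
  [  -0.30     0.70    -0.40    -0.10]
  [  -0.20    -0.20     0.95     0.00]
  [   0.00    -0.30    -0.25     0.85]
Compute the cofactors C_ij = (−1)^(i+j)·(3×3 minor ij) of I−A; the adjugate is their transpose:
adj(I−A) = Cᵀ =
  [ 0.46375   0.05050   0.08600   0.06050]
  [ 0.31525   0.70475   0.36150   0.12000]
  [ 0.16400   0.15900   0.49950   0.03800]
  [ 0.15950   0.29550   0.27450   0.50650]
det(I−A) = Σ_j (I−A)_1j·C_1j = (0.90)(0.46375) + (0.00)(0.31525) + (-0.10)(0.16400) + (-0.10)(0.15950) = 0.385025
(I − A)⁻¹ = adj(I−A) / det(I−A) ≈
  [   1.2045     0.1312     0.2234     0.1571]
  [   0.8188     1.8304     0.9389     0.3117]
  [   0.4259     0.4130     1.2973     0.0987]
  [   0.4143     0.7675     0.7129     1.3155]
The output multiplier for sector j is the column-j sum of the Leontief inverse (I − A)⁻¹ = adj(I−A) / det(I−A).
Column 4 of adj(I−A): (0.06050, 0.12000, 0.03800, 0.50650); det(I−A) = 0.385025.
m_4 = (0.06050 + 0.12000 + 0.03800 + 0.50650) / 0.385025 = 0.725 / 0.385025 ≈ 1.883.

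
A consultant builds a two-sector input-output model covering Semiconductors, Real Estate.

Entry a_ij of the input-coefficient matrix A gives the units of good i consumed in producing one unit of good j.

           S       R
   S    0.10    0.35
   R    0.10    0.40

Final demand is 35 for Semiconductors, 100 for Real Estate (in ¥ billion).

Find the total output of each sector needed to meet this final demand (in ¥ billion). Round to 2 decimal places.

I − A =
  [   0.90    -0.35]
  [  -0.10     0.60]
det(I−A) = (0.90)(0.60) − (-0.35)(-0.10) = 0.5050
adj(I−A) = [[0.60, 0.35], [0.10, 0.90]]
(I − A)⁻¹ = adj(I−A) / det(I−A) ≈
  [   1.1881     0.6931]
  [   0.1980     1.7822]
x = (I − A)⁻¹ d = adj(I−A)·d / det(I−A), with det(I−A) = 0.5050:
  x_S = (0.60·35 + 0.35·100) / 0.5050 = 56.00 / 0.5050 ≈ 110.89
  x_R = (0.10·35 + 0.90·100) / 0.5050 = 93.50 / 0.5050 ≈ 185.15

x_S = 110.89, x_R = 185.15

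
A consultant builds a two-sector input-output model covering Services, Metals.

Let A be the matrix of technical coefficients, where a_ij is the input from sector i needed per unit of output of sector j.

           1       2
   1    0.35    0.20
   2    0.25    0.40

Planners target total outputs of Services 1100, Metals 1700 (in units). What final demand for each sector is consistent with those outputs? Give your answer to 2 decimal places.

d_1 = 375.00, d_2 = 745.00

I − A =
  [   0.65    -0.20]
  [  -0.25     0.60]
d = (I − A) x:
  d_1 = (+0.65)·1100 + (-0.20)·1700 = 375.00
  d_2 = (-0.25)·1100 + (+0.60)·1700 = 745.00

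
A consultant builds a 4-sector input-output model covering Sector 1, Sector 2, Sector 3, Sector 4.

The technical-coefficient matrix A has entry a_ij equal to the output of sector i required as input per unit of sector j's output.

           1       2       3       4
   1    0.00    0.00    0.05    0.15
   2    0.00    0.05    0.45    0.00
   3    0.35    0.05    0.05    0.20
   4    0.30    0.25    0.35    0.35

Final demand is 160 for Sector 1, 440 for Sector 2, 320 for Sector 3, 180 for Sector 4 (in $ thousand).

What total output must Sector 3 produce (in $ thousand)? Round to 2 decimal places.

I − A =
  [   1.00     0.00    -0.05    -0.15]
  [   0.00     0.95    -0.45     0.00]
  [  -0.35    -0.05     0.95    -0.20]
  [  -0.30    -0.25    -0.35     0.65]
Compute the cofactors C_ij = (−1)^(i+j)·(3×3 minor ij) of I−A; the adjugate is their transpose:
adj(I−A) = Cᵀ =
  [ 0.483000   0.042375   0.097625   0.141500]
  [ 0.129375   0.472000   0.272250   0.113625]
  [ 0.273125   0.093375   0.574750   0.239875]
  [ 0.419750   0.251375   0.459250   0.863375]
det(I−A) = Σ_j (I−A)_1j·C_1j = (1.00)(0.483000) + (0.00)(0.129375) + (-0.05)(0.273125) + (-0.15)(0.419750) = 0.40638125
(I − A)⁻¹ = adj(I−A) / det(I−A) ≈
  [   1.1885     0.1043     0.2402     0.3482]
  [   0.3184     1.1615     0.6699     0.2796]
  [   0.6721     0.2298     1.4143     0.5903]
  [   1.0329     0.6186     1.1301     2.1245]
x = (I − A)⁻¹ d = adj(I−A)·d / det(I−A), with det(I−A) = 0.40638125:
  x_1 = (0.483000·160 + 0.042375·440 + 0.097625·320 + 0.141500·180) / 0.40638125 = 152.635 / 0.40638125 ≈ 375.60
  x_2 = (0.129375·160 + 0.472000·440 + 0.272250·320 + 0.113625·180) / 0.40638125 = 335.9525 / 0.40638125 ≈ 826.69
  x_3 = (0.273125·160 + 0.093375·440 + 0.574750·320 + 0.239875·180) / 0.40638125 = 311.8825 / 0.40638125 ≈ 767.46
  x_4 = (0.419750·160 + 0.251375·440 + 0.459250·320 + 0.863375·180) / 0.40638125 = 480.1325 / 0.40638125 ≈ 1181.48

x_3 = 767.46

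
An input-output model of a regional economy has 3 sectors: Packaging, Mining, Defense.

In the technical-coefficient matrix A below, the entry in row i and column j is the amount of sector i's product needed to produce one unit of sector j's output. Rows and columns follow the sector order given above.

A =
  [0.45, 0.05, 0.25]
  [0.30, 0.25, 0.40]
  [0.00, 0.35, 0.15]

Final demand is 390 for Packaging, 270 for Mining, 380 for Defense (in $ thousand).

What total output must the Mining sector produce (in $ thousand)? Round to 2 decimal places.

x_2 = 1439.64

I − A =
  [   0.55    -0.05    -0.25]
  [  -0.30     0.75    -0.40]
  [   0.00    -0.35     0.85]
Cofactors of I−A, C_ij = (−1)^(i+j)·(minor ij) (rows/columns in the sector order above):
  C_11 = (0.75)(0.85) − (-0.40)(-0.35) = 0.4975
  C_12 = −[(-0.30)(0.85) − (-0.40)(0.00)] = 0.2550
  C_13 = (-0.30)(-0.35) − (0.75)(0.00) = 0.1050
  C_21 = −[(-0.05)(0.85) − (-0.25)(-0.35)] = 0.1300
  C_22 = (0.55)(0.85) − (-0.25)(0.00) = 0.4675
  C_23 = −[(0.55)(-0.35) − (-0.05)(0.00)] = 0.1925
  C_31 = (-0.05)(-0.40) − (-0.25)(0.75) = 0.2075
  C_32 = −[(0.55)(-0.40) − (-0.25)(-0.30)] = 0.2950
  C_33 = (0.55)(0.75) − (-0.05)(-0.30) = 0.3975
det(I−A) = Σ_j (I−A)_1j·C_1j = (0.55)(0.4975) + (-0.05)(0.2550) + (-0.25)(0.1050) = 0.234625
adj(I−A) = Cᵀ =
  [ 0.4975   0.1300   0.2075]
  [ 0.2550   0.4675   0.2950]
  [ 0.1050   0.1925   0.3975]
(I − A)⁻¹ = adj(I−A) / det(I−A) ≈
  [   2.1204     0.5541     0.8844]
  [   1.0868     1.9925     1.2573]
  [   0.4475     0.8205     1.6942]
x = (I − A)⁻¹ d = adj(I−A)·d / det(I−A), with det(I−A) = 0.234625:
  x_1 = (0.4975·390 + 0.1300·270 + 0.2075·380) / 0.234625 = 307.975 / 0.234625 ≈ 1312.63
  x_2 = (0.2550·390 + 0.4675·270 + 0.2950·380) / 0.234625 = 337.775 / 0.234625 ≈ 1439.64
  x_3 = (0.1050·390 + 0.1925·270 + 0.3975·380) / 0.234625 = 243.975 / 0.234625 ≈ 1039.85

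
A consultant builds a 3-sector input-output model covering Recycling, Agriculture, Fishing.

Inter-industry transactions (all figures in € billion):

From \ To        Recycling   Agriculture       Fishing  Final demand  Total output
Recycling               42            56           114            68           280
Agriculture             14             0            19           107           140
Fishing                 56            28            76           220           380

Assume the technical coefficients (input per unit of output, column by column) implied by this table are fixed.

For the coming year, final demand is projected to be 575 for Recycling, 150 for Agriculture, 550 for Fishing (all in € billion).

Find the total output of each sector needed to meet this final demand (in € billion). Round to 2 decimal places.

x_1 = 1167.80, x_2 = 260.62, x_3 = 1044.60

Technical coefficients a_ij = z_ij / X_j:
  a_11 = 42/280 = 0.15, a_21 = 14/280 = 0.05, a_31 = 56/280 = 0.20
  a_12 = 56/140 = 0.40, a_22 = 0/140 = 0.00, a_32 = 28/140 = 0.20
  a_13 = 114/380 = 0.30, a_23 = 19/380 = 0.05, a_33 = 76/380 = 0.20
I − A =
  [   0.85    -0.40    -0.30]
  [  -0.05     1.00    -0.05]
  [  -0.20    -0.20     0.80]
Cofactors of I−A, C_ij = (−1)^(i+j)·(minor ij) (rows/columns in the sector order above):
  C_11 = (1.00)(0.80) − (-0.05)(-0.20) = 0.7900
  C_12 = −[(-0.05)(0.80) − (-0.05)(-0.20)] = 0.0500
  C_13 = (-0.05)(-0.20) − (1.00)(-0.20) = 0.2100
  C_21 = −[(-0.40)(0.80) − (-0.30)(-0.20)] = 0.3800
  C_22 = (0.85)(0.80) − (-0.30)(-0.20) = 0.6200
  C_23 = −[(0.85)(-0.20) − (-0.40)(-0.20)] = 0.2500
  C_31 = (-0.40)(-0.05) − (-0.30)(1.00) = 0.3200
  C_32 = −[(0.85)(-0.05) − (-0.30)(-0.05)] = 0.0575
  C_33 = (0.85)(1.00) − (-0.40)(-0.05) = 0.8300
det(I−A) = Σ_j (I−A)_1j·C_1j = (0.85)(0.7900) + (-0.40)(0.0500) + (-0.30)(0.2100) = 0.5885
adj(I−A) = Cᵀ =
  [ 0.7900   0.3800   0.3200]
  [ 0.0500   0.6200   0.0575]
  [ 0.2100   0.2500   0.8300]
(I − A)⁻¹ = adj(I−A) / det(I−A) ≈
  [   1.3424     0.6457     0.5438]
  [   0.0850     1.0535     0.0977]
  [   0.3568     0.4248     1.4104]
x = (I − A)⁻¹ d = adj(I−A)·d / det(I−A), with det(I−A) = 0.5885:
  x_1 = (0.7900·575 + 0.3800·150 + 0.3200·550) / 0.5885 = 687.25 / 0.5885 ≈ 1167.80
  x_2 = (0.0500·575 + 0.6200·150 + 0.0575·550) / 0.5885 = 153.375 / 0.5885 ≈ 260.62
  x_3 = (0.2100·575 + 0.2500·150 + 0.8300·550) / 0.5885 = 614.75 / 0.5885 ≈ 1044.60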